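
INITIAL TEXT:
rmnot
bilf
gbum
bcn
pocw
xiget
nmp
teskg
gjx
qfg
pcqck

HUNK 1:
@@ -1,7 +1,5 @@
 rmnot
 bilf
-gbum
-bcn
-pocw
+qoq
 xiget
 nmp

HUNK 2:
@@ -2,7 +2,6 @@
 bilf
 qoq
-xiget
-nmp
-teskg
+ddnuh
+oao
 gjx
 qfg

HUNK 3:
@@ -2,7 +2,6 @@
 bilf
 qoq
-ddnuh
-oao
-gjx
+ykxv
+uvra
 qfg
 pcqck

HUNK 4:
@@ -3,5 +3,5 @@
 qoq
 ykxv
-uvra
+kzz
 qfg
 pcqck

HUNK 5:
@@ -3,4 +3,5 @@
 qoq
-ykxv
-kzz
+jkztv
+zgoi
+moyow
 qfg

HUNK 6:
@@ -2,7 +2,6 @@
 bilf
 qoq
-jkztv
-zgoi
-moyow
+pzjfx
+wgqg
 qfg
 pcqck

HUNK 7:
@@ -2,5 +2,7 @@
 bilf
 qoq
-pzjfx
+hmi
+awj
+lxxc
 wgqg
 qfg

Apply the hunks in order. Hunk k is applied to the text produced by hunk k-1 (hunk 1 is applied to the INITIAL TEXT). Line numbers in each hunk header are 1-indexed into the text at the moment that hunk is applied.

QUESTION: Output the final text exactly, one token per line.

Hunk 1: at line 1 remove [gbum,bcn,pocw] add [qoq] -> 9 lines: rmnot bilf qoq xiget nmp teskg gjx qfg pcqck
Hunk 2: at line 2 remove [xiget,nmp,teskg] add [ddnuh,oao] -> 8 lines: rmnot bilf qoq ddnuh oao gjx qfg pcqck
Hunk 3: at line 2 remove [ddnuh,oao,gjx] add [ykxv,uvra] -> 7 lines: rmnot bilf qoq ykxv uvra qfg pcqck
Hunk 4: at line 3 remove [uvra] add [kzz] -> 7 lines: rmnot bilf qoq ykxv kzz qfg pcqck
Hunk 5: at line 3 remove [ykxv,kzz] add [jkztv,zgoi,moyow] -> 8 lines: rmnot bilf qoq jkztv zgoi moyow qfg pcqck
Hunk 6: at line 2 remove [jkztv,zgoi,moyow] add [pzjfx,wgqg] -> 7 lines: rmnot bilf qoq pzjfx wgqg qfg pcqck
Hunk 7: at line 2 remove [pzjfx] add [hmi,awj,lxxc] -> 9 lines: rmnot bilf qoq hmi awj lxxc wgqg qfg pcqck

Answer: rmnot
bilf
qoq
hmi
awj
lxxc
wgqg
qfg
pcqck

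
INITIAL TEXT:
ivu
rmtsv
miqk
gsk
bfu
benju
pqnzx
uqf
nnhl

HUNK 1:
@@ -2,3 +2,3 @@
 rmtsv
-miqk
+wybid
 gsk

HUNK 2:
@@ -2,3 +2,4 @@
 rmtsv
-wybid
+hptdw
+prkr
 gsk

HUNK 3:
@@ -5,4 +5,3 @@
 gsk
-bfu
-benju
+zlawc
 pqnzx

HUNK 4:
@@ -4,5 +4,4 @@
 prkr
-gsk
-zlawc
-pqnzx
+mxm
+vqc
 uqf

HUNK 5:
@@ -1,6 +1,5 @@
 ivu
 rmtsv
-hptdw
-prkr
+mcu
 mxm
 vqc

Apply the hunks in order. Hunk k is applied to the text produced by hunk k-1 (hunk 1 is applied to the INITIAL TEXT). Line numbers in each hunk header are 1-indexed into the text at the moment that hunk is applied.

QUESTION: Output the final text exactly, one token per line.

Hunk 1: at line 2 remove [miqk] add [wybid] -> 9 lines: ivu rmtsv wybid gsk bfu benju pqnzx uqf nnhl
Hunk 2: at line 2 remove [wybid] add [hptdw,prkr] -> 10 lines: ivu rmtsv hptdw prkr gsk bfu benju pqnzx uqf nnhl
Hunk 3: at line 5 remove [bfu,benju] add [zlawc] -> 9 lines: ivu rmtsv hptdw prkr gsk zlawc pqnzx uqf nnhl
Hunk 4: at line 4 remove [gsk,zlawc,pqnzx] add [mxm,vqc] -> 8 lines: ivu rmtsv hptdw prkr mxm vqc uqf nnhl
Hunk 5: at line 1 remove [hptdw,prkr] add [mcu] -> 7 lines: ivu rmtsv mcu mxm vqc uqf nnhl

Answer: ivu
rmtsv
mcu
mxm
vqc
uqf
nnhl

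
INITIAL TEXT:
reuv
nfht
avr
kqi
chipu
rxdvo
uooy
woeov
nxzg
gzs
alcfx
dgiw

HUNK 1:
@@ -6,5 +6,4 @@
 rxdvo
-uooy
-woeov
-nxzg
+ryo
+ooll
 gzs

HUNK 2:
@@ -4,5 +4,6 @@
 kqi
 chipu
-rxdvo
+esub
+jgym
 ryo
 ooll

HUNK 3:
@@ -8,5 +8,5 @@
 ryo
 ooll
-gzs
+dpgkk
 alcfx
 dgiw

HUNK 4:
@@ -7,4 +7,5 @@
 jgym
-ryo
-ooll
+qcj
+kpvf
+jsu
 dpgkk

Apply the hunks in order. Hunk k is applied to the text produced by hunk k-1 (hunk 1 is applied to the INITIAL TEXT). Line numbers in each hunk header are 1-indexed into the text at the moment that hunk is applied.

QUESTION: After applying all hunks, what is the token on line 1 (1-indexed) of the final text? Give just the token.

Answer: reuv

Derivation:
Hunk 1: at line 6 remove [uooy,woeov,nxzg] add [ryo,ooll] -> 11 lines: reuv nfht avr kqi chipu rxdvo ryo ooll gzs alcfx dgiw
Hunk 2: at line 4 remove [rxdvo] add [esub,jgym] -> 12 lines: reuv nfht avr kqi chipu esub jgym ryo ooll gzs alcfx dgiw
Hunk 3: at line 8 remove [gzs] add [dpgkk] -> 12 lines: reuv nfht avr kqi chipu esub jgym ryo ooll dpgkk alcfx dgiw
Hunk 4: at line 7 remove [ryo,ooll] add [qcj,kpvf,jsu] -> 13 lines: reuv nfht avr kqi chipu esub jgym qcj kpvf jsu dpgkk alcfx dgiw
Final line 1: reuv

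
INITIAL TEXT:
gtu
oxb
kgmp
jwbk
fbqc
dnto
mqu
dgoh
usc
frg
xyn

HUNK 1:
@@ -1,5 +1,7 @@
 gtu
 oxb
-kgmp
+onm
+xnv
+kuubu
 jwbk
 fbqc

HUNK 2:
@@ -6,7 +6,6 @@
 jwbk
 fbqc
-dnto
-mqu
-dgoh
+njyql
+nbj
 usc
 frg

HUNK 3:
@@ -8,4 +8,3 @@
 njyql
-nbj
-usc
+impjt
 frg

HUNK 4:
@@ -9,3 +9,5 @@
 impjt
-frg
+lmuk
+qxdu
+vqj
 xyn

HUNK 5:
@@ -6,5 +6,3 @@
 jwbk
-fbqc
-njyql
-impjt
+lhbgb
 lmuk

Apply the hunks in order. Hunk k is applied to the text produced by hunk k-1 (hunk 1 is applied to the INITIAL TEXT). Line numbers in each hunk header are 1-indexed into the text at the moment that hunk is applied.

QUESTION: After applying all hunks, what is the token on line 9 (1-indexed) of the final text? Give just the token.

Answer: qxdu

Derivation:
Hunk 1: at line 1 remove [kgmp] add [onm,xnv,kuubu] -> 13 lines: gtu oxb onm xnv kuubu jwbk fbqc dnto mqu dgoh usc frg xyn
Hunk 2: at line 6 remove [dnto,mqu,dgoh] add [njyql,nbj] -> 12 lines: gtu oxb onm xnv kuubu jwbk fbqc njyql nbj usc frg xyn
Hunk 3: at line 8 remove [nbj,usc] add [impjt] -> 11 lines: gtu oxb onm xnv kuubu jwbk fbqc njyql impjt frg xyn
Hunk 4: at line 9 remove [frg] add [lmuk,qxdu,vqj] -> 13 lines: gtu oxb onm xnv kuubu jwbk fbqc njyql impjt lmuk qxdu vqj xyn
Hunk 5: at line 6 remove [fbqc,njyql,impjt] add [lhbgb] -> 11 lines: gtu oxb onm xnv kuubu jwbk lhbgb lmuk qxdu vqj xyn
Final line 9: qxdu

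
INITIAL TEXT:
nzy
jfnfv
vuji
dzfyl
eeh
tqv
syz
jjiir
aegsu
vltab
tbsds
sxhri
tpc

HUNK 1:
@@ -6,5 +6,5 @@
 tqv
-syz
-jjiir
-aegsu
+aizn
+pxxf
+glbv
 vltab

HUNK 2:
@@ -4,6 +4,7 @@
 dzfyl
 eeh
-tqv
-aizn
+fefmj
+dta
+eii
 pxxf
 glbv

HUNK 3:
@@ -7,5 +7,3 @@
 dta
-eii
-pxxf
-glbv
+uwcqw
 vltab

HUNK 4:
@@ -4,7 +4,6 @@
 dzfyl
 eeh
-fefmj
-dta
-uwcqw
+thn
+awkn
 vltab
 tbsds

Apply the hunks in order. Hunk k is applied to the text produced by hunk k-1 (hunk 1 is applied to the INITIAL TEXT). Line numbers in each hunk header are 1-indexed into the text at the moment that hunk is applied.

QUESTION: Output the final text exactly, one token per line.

Answer: nzy
jfnfv
vuji
dzfyl
eeh
thn
awkn
vltab
tbsds
sxhri
tpc

Derivation:
Hunk 1: at line 6 remove [syz,jjiir,aegsu] add [aizn,pxxf,glbv] -> 13 lines: nzy jfnfv vuji dzfyl eeh tqv aizn pxxf glbv vltab tbsds sxhri tpc
Hunk 2: at line 4 remove [tqv,aizn] add [fefmj,dta,eii] -> 14 lines: nzy jfnfv vuji dzfyl eeh fefmj dta eii pxxf glbv vltab tbsds sxhri tpc
Hunk 3: at line 7 remove [eii,pxxf,glbv] add [uwcqw] -> 12 lines: nzy jfnfv vuji dzfyl eeh fefmj dta uwcqw vltab tbsds sxhri tpc
Hunk 4: at line 4 remove [fefmj,dta,uwcqw] add [thn,awkn] -> 11 lines: nzy jfnfv vuji dzfyl eeh thn awkn vltab tbsds sxhri tpc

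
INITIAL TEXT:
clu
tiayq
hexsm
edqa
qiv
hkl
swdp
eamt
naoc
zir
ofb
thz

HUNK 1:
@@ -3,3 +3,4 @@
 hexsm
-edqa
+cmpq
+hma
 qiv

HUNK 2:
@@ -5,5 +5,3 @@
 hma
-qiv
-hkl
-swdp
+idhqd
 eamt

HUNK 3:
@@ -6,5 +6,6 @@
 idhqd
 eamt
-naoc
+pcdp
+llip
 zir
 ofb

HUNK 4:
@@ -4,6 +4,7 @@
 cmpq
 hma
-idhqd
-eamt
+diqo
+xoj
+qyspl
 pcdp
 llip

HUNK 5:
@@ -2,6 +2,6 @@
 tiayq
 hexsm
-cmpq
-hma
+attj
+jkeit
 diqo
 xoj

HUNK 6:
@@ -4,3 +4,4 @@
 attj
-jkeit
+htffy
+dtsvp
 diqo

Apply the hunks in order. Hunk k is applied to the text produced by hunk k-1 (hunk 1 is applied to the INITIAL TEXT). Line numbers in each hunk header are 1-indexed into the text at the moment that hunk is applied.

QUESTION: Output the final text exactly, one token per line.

Answer: clu
tiayq
hexsm
attj
htffy
dtsvp
diqo
xoj
qyspl
pcdp
llip
zir
ofb
thz

Derivation:
Hunk 1: at line 3 remove [edqa] add [cmpq,hma] -> 13 lines: clu tiayq hexsm cmpq hma qiv hkl swdp eamt naoc zir ofb thz
Hunk 2: at line 5 remove [qiv,hkl,swdp] add [idhqd] -> 11 lines: clu tiayq hexsm cmpq hma idhqd eamt naoc zir ofb thz
Hunk 3: at line 6 remove [naoc] add [pcdp,llip] -> 12 lines: clu tiayq hexsm cmpq hma idhqd eamt pcdp llip zir ofb thz
Hunk 4: at line 4 remove [idhqd,eamt] add [diqo,xoj,qyspl] -> 13 lines: clu tiayq hexsm cmpq hma diqo xoj qyspl pcdp llip zir ofb thz
Hunk 5: at line 2 remove [cmpq,hma] add [attj,jkeit] -> 13 lines: clu tiayq hexsm attj jkeit diqo xoj qyspl pcdp llip zir ofb thz
Hunk 6: at line 4 remove [jkeit] add [htffy,dtsvp] -> 14 lines: clu tiayq hexsm attj htffy dtsvp diqo xoj qyspl pcdp llip zir ofb thz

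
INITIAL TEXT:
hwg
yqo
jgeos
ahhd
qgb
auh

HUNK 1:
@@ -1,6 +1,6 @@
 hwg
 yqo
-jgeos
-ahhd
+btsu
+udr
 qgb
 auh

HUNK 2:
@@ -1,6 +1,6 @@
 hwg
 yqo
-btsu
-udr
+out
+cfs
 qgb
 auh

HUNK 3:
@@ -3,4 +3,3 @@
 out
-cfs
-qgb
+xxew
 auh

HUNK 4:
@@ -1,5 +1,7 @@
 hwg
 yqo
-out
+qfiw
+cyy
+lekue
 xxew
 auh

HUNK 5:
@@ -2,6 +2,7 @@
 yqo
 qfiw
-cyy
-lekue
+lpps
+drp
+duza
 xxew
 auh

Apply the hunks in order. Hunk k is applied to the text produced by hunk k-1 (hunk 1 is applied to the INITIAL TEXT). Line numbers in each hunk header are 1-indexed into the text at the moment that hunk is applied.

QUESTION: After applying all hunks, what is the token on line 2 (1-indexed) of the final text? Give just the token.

Hunk 1: at line 1 remove [jgeos,ahhd] add [btsu,udr] -> 6 lines: hwg yqo btsu udr qgb auh
Hunk 2: at line 1 remove [btsu,udr] add [out,cfs] -> 6 lines: hwg yqo out cfs qgb auh
Hunk 3: at line 3 remove [cfs,qgb] add [xxew] -> 5 lines: hwg yqo out xxew auh
Hunk 4: at line 1 remove [out] add [qfiw,cyy,lekue] -> 7 lines: hwg yqo qfiw cyy lekue xxew auh
Hunk 5: at line 2 remove [cyy,lekue] add [lpps,drp,duza] -> 8 lines: hwg yqo qfiw lpps drp duza xxew auh
Final line 2: yqo

Answer: yqo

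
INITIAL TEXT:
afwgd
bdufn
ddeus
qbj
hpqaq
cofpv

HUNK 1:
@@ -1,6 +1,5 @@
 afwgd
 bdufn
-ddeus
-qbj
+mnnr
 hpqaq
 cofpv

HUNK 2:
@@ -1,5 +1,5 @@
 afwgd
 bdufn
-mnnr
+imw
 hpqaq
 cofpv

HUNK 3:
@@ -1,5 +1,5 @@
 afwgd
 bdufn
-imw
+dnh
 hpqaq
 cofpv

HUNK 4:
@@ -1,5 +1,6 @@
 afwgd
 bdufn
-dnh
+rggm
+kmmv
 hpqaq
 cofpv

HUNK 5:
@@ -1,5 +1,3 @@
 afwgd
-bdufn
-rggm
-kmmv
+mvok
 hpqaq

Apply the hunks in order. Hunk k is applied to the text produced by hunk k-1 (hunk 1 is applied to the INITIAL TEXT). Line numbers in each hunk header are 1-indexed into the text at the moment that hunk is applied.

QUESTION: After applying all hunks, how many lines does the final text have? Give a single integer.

Answer: 4

Derivation:
Hunk 1: at line 1 remove [ddeus,qbj] add [mnnr] -> 5 lines: afwgd bdufn mnnr hpqaq cofpv
Hunk 2: at line 1 remove [mnnr] add [imw] -> 5 lines: afwgd bdufn imw hpqaq cofpv
Hunk 3: at line 1 remove [imw] add [dnh] -> 5 lines: afwgd bdufn dnh hpqaq cofpv
Hunk 4: at line 1 remove [dnh] add [rggm,kmmv] -> 6 lines: afwgd bdufn rggm kmmv hpqaq cofpv
Hunk 5: at line 1 remove [bdufn,rggm,kmmv] add [mvok] -> 4 lines: afwgd mvok hpqaq cofpv
Final line count: 4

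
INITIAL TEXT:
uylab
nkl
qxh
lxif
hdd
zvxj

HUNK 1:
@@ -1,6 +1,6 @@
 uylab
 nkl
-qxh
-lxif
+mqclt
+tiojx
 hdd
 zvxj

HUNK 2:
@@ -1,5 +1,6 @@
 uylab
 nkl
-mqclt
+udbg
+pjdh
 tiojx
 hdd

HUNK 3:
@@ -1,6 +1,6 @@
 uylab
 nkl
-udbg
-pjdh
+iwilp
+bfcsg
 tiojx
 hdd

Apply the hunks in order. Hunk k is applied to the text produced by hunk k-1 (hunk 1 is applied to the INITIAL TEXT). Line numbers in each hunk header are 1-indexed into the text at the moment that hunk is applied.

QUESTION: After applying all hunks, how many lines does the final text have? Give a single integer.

Hunk 1: at line 1 remove [qxh,lxif] add [mqclt,tiojx] -> 6 lines: uylab nkl mqclt tiojx hdd zvxj
Hunk 2: at line 1 remove [mqclt] add [udbg,pjdh] -> 7 lines: uylab nkl udbg pjdh tiojx hdd zvxj
Hunk 3: at line 1 remove [udbg,pjdh] add [iwilp,bfcsg] -> 7 lines: uylab nkl iwilp bfcsg tiojx hdd zvxj
Final line count: 7

Answer: 7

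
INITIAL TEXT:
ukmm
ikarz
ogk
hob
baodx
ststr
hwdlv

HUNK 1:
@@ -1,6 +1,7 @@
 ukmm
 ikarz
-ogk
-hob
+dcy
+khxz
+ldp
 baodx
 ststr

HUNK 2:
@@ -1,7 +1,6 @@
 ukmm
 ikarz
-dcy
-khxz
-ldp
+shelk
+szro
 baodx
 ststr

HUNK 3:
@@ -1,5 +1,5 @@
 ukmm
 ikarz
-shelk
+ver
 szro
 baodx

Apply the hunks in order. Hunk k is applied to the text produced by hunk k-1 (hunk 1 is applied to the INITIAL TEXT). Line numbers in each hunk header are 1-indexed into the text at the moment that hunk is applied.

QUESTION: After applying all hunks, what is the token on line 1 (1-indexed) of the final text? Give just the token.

Hunk 1: at line 1 remove [ogk,hob] add [dcy,khxz,ldp] -> 8 lines: ukmm ikarz dcy khxz ldp baodx ststr hwdlv
Hunk 2: at line 1 remove [dcy,khxz,ldp] add [shelk,szro] -> 7 lines: ukmm ikarz shelk szro baodx ststr hwdlv
Hunk 3: at line 1 remove [shelk] add [ver] -> 7 lines: ukmm ikarz ver szro baodx ststr hwdlv
Final line 1: ukmm

Answer: ukmm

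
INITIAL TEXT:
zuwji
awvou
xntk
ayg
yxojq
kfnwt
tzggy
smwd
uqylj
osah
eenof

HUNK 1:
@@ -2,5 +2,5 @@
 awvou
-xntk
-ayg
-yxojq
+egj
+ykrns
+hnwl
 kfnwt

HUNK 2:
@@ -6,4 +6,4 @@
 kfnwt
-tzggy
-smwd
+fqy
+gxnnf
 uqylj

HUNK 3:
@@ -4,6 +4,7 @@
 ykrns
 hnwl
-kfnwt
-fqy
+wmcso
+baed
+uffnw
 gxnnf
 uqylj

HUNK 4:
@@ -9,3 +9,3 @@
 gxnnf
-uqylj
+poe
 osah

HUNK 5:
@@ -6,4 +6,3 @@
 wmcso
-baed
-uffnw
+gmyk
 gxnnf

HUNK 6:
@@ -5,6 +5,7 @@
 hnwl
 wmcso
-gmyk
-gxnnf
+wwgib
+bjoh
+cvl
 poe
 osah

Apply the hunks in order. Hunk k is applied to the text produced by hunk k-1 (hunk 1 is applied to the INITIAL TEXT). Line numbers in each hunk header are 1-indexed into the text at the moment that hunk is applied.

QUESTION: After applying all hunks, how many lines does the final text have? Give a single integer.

Hunk 1: at line 2 remove [xntk,ayg,yxojq] add [egj,ykrns,hnwl] -> 11 lines: zuwji awvou egj ykrns hnwl kfnwt tzggy smwd uqylj osah eenof
Hunk 2: at line 6 remove [tzggy,smwd] add [fqy,gxnnf] -> 11 lines: zuwji awvou egj ykrns hnwl kfnwt fqy gxnnf uqylj osah eenof
Hunk 3: at line 4 remove [kfnwt,fqy] add [wmcso,baed,uffnw] -> 12 lines: zuwji awvou egj ykrns hnwl wmcso baed uffnw gxnnf uqylj osah eenof
Hunk 4: at line 9 remove [uqylj] add [poe] -> 12 lines: zuwji awvou egj ykrns hnwl wmcso baed uffnw gxnnf poe osah eenof
Hunk 5: at line 6 remove [baed,uffnw] add [gmyk] -> 11 lines: zuwji awvou egj ykrns hnwl wmcso gmyk gxnnf poe osah eenof
Hunk 6: at line 5 remove [gmyk,gxnnf] add [wwgib,bjoh,cvl] -> 12 lines: zuwji awvou egj ykrns hnwl wmcso wwgib bjoh cvl poe osah eenof
Final line count: 12

Answer: 12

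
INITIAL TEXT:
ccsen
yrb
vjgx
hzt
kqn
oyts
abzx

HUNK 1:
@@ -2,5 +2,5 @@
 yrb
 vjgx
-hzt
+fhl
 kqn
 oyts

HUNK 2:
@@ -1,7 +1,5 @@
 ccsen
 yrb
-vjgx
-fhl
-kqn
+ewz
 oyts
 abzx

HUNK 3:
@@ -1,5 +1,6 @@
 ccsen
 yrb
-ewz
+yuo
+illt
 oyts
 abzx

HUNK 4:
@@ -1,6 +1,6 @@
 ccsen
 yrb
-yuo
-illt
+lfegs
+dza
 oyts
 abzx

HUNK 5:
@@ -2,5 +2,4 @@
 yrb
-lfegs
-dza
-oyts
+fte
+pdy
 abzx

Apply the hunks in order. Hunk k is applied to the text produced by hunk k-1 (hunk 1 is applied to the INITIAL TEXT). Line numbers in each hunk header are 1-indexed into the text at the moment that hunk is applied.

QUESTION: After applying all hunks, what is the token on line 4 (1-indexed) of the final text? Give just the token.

Hunk 1: at line 2 remove [hzt] add [fhl] -> 7 lines: ccsen yrb vjgx fhl kqn oyts abzx
Hunk 2: at line 1 remove [vjgx,fhl,kqn] add [ewz] -> 5 lines: ccsen yrb ewz oyts abzx
Hunk 3: at line 1 remove [ewz] add [yuo,illt] -> 6 lines: ccsen yrb yuo illt oyts abzx
Hunk 4: at line 1 remove [yuo,illt] add [lfegs,dza] -> 6 lines: ccsen yrb lfegs dza oyts abzx
Hunk 5: at line 2 remove [lfegs,dza,oyts] add [fte,pdy] -> 5 lines: ccsen yrb fte pdy abzx
Final line 4: pdy

Answer: pdy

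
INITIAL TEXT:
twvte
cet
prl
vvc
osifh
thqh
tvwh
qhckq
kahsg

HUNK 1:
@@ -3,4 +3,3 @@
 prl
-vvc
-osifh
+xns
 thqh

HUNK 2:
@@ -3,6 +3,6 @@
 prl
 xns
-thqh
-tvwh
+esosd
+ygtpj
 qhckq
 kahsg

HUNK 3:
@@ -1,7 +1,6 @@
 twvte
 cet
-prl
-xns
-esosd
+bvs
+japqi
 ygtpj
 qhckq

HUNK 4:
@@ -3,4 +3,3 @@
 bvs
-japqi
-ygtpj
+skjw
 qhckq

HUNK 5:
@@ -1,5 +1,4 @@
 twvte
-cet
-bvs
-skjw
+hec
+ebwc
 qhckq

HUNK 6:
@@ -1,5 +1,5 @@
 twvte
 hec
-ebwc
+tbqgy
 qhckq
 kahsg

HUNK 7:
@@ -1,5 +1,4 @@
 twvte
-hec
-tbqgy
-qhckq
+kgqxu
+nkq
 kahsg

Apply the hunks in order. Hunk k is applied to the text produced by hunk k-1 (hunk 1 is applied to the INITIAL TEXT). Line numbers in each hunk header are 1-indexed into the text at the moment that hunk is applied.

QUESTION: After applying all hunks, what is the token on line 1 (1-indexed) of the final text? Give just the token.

Hunk 1: at line 3 remove [vvc,osifh] add [xns] -> 8 lines: twvte cet prl xns thqh tvwh qhckq kahsg
Hunk 2: at line 3 remove [thqh,tvwh] add [esosd,ygtpj] -> 8 lines: twvte cet prl xns esosd ygtpj qhckq kahsg
Hunk 3: at line 1 remove [prl,xns,esosd] add [bvs,japqi] -> 7 lines: twvte cet bvs japqi ygtpj qhckq kahsg
Hunk 4: at line 3 remove [japqi,ygtpj] add [skjw] -> 6 lines: twvte cet bvs skjw qhckq kahsg
Hunk 5: at line 1 remove [cet,bvs,skjw] add [hec,ebwc] -> 5 lines: twvte hec ebwc qhckq kahsg
Hunk 6: at line 1 remove [ebwc] add [tbqgy] -> 5 lines: twvte hec tbqgy qhckq kahsg
Hunk 7: at line 1 remove [hec,tbqgy,qhckq] add [kgqxu,nkq] -> 4 lines: twvte kgqxu nkq kahsg
Final line 1: twvte

Answer: twvte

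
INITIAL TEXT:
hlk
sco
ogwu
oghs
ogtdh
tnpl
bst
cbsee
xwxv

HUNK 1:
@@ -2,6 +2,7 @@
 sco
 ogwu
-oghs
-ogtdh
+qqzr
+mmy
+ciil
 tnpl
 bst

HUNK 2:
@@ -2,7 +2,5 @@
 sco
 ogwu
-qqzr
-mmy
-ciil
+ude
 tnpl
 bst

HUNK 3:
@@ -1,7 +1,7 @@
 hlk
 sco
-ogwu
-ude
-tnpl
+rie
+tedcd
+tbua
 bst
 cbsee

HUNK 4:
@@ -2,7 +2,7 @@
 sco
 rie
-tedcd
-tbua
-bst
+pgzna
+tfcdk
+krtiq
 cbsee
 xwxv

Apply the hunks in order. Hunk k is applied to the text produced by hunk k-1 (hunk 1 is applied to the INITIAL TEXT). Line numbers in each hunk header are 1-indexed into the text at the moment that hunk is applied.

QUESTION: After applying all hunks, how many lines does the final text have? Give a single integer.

Answer: 8

Derivation:
Hunk 1: at line 2 remove [oghs,ogtdh] add [qqzr,mmy,ciil] -> 10 lines: hlk sco ogwu qqzr mmy ciil tnpl bst cbsee xwxv
Hunk 2: at line 2 remove [qqzr,mmy,ciil] add [ude] -> 8 lines: hlk sco ogwu ude tnpl bst cbsee xwxv
Hunk 3: at line 1 remove [ogwu,ude,tnpl] add [rie,tedcd,tbua] -> 8 lines: hlk sco rie tedcd tbua bst cbsee xwxv
Hunk 4: at line 2 remove [tedcd,tbua,bst] add [pgzna,tfcdk,krtiq] -> 8 lines: hlk sco rie pgzna tfcdk krtiq cbsee xwxv
Final line count: 8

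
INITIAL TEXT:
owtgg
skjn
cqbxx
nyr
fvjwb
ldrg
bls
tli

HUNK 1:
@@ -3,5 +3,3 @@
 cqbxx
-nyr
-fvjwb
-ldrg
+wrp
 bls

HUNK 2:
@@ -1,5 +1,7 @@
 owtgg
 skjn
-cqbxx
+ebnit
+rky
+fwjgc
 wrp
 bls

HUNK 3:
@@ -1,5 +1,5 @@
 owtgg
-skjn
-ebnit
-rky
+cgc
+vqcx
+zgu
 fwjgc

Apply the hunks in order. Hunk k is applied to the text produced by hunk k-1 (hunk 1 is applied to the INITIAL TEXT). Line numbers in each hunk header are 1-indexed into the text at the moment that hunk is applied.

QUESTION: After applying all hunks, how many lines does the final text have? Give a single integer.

Hunk 1: at line 3 remove [nyr,fvjwb,ldrg] add [wrp] -> 6 lines: owtgg skjn cqbxx wrp bls tli
Hunk 2: at line 1 remove [cqbxx] add [ebnit,rky,fwjgc] -> 8 lines: owtgg skjn ebnit rky fwjgc wrp bls tli
Hunk 3: at line 1 remove [skjn,ebnit,rky] add [cgc,vqcx,zgu] -> 8 lines: owtgg cgc vqcx zgu fwjgc wrp bls tli
Final line count: 8

Answer: 8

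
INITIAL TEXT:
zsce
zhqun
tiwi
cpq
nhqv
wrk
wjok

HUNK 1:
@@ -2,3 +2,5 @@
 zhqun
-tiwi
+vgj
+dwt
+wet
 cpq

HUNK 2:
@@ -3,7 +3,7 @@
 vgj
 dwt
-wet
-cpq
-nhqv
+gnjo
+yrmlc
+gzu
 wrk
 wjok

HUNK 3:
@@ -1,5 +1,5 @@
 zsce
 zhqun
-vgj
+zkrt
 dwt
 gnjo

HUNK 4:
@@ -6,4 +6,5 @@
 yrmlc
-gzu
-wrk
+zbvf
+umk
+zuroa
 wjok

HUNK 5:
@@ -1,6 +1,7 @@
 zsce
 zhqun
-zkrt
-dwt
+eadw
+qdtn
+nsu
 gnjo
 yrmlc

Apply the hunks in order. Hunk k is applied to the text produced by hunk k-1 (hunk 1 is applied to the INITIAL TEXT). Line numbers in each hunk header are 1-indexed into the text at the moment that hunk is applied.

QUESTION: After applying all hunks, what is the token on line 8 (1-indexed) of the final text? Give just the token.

Hunk 1: at line 2 remove [tiwi] add [vgj,dwt,wet] -> 9 lines: zsce zhqun vgj dwt wet cpq nhqv wrk wjok
Hunk 2: at line 3 remove [wet,cpq,nhqv] add [gnjo,yrmlc,gzu] -> 9 lines: zsce zhqun vgj dwt gnjo yrmlc gzu wrk wjok
Hunk 3: at line 1 remove [vgj] add [zkrt] -> 9 lines: zsce zhqun zkrt dwt gnjo yrmlc gzu wrk wjok
Hunk 4: at line 6 remove [gzu,wrk] add [zbvf,umk,zuroa] -> 10 lines: zsce zhqun zkrt dwt gnjo yrmlc zbvf umk zuroa wjok
Hunk 5: at line 1 remove [zkrt,dwt] add [eadw,qdtn,nsu] -> 11 lines: zsce zhqun eadw qdtn nsu gnjo yrmlc zbvf umk zuroa wjok
Final line 8: zbvf

Answer: zbvf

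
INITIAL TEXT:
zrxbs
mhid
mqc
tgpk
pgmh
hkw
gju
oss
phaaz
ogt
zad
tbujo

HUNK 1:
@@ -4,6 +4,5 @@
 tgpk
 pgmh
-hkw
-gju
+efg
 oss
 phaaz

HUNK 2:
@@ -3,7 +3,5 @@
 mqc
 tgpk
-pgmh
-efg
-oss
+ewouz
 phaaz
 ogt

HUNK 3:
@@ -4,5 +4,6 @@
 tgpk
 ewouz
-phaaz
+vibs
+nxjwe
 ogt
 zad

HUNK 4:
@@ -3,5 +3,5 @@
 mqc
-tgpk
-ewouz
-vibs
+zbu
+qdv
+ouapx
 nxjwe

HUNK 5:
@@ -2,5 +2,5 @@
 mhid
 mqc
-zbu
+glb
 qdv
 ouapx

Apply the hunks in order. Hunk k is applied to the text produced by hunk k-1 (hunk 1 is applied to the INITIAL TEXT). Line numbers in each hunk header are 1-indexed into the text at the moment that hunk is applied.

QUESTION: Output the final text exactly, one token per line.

Hunk 1: at line 4 remove [hkw,gju] add [efg] -> 11 lines: zrxbs mhid mqc tgpk pgmh efg oss phaaz ogt zad tbujo
Hunk 2: at line 3 remove [pgmh,efg,oss] add [ewouz] -> 9 lines: zrxbs mhid mqc tgpk ewouz phaaz ogt zad tbujo
Hunk 3: at line 4 remove [phaaz] add [vibs,nxjwe] -> 10 lines: zrxbs mhid mqc tgpk ewouz vibs nxjwe ogt zad tbujo
Hunk 4: at line 3 remove [tgpk,ewouz,vibs] add [zbu,qdv,ouapx] -> 10 lines: zrxbs mhid mqc zbu qdv ouapx nxjwe ogt zad tbujo
Hunk 5: at line 2 remove [zbu] add [glb] -> 10 lines: zrxbs mhid mqc glb qdv ouapx nxjwe ogt zad tbujo

Answer: zrxbs
mhid
mqc
glb
qdv
ouapx
nxjwe
ogt
zad
tbujo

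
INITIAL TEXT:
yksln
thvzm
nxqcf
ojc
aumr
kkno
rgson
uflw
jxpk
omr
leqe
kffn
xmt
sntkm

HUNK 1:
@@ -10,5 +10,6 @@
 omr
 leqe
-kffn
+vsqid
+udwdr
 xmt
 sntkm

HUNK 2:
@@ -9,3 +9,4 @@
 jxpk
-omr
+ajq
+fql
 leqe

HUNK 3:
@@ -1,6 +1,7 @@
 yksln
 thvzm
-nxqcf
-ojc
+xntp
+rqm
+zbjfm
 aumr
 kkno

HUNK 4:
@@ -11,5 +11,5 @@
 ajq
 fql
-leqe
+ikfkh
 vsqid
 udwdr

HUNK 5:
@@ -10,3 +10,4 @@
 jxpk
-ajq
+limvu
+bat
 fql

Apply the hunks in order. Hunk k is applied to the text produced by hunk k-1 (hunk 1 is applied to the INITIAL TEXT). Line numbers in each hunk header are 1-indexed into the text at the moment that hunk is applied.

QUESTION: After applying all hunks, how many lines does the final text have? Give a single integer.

Answer: 18

Derivation:
Hunk 1: at line 10 remove [kffn] add [vsqid,udwdr] -> 15 lines: yksln thvzm nxqcf ojc aumr kkno rgson uflw jxpk omr leqe vsqid udwdr xmt sntkm
Hunk 2: at line 9 remove [omr] add [ajq,fql] -> 16 lines: yksln thvzm nxqcf ojc aumr kkno rgson uflw jxpk ajq fql leqe vsqid udwdr xmt sntkm
Hunk 3: at line 1 remove [nxqcf,ojc] add [xntp,rqm,zbjfm] -> 17 lines: yksln thvzm xntp rqm zbjfm aumr kkno rgson uflw jxpk ajq fql leqe vsqid udwdr xmt sntkm
Hunk 4: at line 11 remove [leqe] add [ikfkh] -> 17 lines: yksln thvzm xntp rqm zbjfm aumr kkno rgson uflw jxpk ajq fql ikfkh vsqid udwdr xmt sntkm
Hunk 5: at line 10 remove [ajq] add [limvu,bat] -> 18 lines: yksln thvzm xntp rqm zbjfm aumr kkno rgson uflw jxpk limvu bat fql ikfkh vsqid udwdr xmt sntkm
Final line count: 18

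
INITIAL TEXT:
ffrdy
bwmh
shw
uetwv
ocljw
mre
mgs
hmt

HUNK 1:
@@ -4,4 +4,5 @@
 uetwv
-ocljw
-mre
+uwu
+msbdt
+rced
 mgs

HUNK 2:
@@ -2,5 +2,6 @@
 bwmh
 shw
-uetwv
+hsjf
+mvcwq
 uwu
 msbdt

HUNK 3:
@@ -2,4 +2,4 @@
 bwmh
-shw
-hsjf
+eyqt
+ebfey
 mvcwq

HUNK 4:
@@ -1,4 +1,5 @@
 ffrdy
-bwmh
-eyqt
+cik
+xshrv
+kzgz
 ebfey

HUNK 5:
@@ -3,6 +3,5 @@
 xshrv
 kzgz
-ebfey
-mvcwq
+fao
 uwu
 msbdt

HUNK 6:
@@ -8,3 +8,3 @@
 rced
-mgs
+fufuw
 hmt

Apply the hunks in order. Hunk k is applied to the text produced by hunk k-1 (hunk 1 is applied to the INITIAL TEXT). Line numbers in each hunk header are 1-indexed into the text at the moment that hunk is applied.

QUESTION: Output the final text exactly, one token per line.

Answer: ffrdy
cik
xshrv
kzgz
fao
uwu
msbdt
rced
fufuw
hmt

Derivation:
Hunk 1: at line 4 remove [ocljw,mre] add [uwu,msbdt,rced] -> 9 lines: ffrdy bwmh shw uetwv uwu msbdt rced mgs hmt
Hunk 2: at line 2 remove [uetwv] add [hsjf,mvcwq] -> 10 lines: ffrdy bwmh shw hsjf mvcwq uwu msbdt rced mgs hmt
Hunk 3: at line 2 remove [shw,hsjf] add [eyqt,ebfey] -> 10 lines: ffrdy bwmh eyqt ebfey mvcwq uwu msbdt rced mgs hmt
Hunk 4: at line 1 remove [bwmh,eyqt] add [cik,xshrv,kzgz] -> 11 lines: ffrdy cik xshrv kzgz ebfey mvcwq uwu msbdt rced mgs hmt
Hunk 5: at line 3 remove [ebfey,mvcwq] add [fao] -> 10 lines: ffrdy cik xshrv kzgz fao uwu msbdt rced mgs hmt
Hunk 6: at line 8 remove [mgs] add [fufuw] -> 10 lines: ffrdy cik xshrv kzgz fao uwu msbdt rced fufuw hmt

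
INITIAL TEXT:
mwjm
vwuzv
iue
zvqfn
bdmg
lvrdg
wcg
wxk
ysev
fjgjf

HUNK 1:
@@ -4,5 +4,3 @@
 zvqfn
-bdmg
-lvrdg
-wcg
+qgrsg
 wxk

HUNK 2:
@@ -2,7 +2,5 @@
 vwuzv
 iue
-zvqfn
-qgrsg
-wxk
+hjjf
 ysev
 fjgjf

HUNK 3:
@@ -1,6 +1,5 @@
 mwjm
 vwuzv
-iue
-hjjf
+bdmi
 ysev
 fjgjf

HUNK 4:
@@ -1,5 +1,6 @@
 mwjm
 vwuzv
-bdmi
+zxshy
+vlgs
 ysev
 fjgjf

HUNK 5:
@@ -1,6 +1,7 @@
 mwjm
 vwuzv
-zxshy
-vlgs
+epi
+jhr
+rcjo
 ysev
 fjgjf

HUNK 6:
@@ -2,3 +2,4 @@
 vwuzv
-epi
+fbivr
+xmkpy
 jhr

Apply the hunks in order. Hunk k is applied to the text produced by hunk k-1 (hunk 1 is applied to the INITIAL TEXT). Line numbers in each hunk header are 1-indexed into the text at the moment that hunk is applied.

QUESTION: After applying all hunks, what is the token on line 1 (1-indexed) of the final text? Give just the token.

Answer: mwjm

Derivation:
Hunk 1: at line 4 remove [bdmg,lvrdg,wcg] add [qgrsg] -> 8 lines: mwjm vwuzv iue zvqfn qgrsg wxk ysev fjgjf
Hunk 2: at line 2 remove [zvqfn,qgrsg,wxk] add [hjjf] -> 6 lines: mwjm vwuzv iue hjjf ysev fjgjf
Hunk 3: at line 1 remove [iue,hjjf] add [bdmi] -> 5 lines: mwjm vwuzv bdmi ysev fjgjf
Hunk 4: at line 1 remove [bdmi] add [zxshy,vlgs] -> 6 lines: mwjm vwuzv zxshy vlgs ysev fjgjf
Hunk 5: at line 1 remove [zxshy,vlgs] add [epi,jhr,rcjo] -> 7 lines: mwjm vwuzv epi jhr rcjo ysev fjgjf
Hunk 6: at line 2 remove [epi] add [fbivr,xmkpy] -> 8 lines: mwjm vwuzv fbivr xmkpy jhr rcjo ysev fjgjf
Final line 1: mwjm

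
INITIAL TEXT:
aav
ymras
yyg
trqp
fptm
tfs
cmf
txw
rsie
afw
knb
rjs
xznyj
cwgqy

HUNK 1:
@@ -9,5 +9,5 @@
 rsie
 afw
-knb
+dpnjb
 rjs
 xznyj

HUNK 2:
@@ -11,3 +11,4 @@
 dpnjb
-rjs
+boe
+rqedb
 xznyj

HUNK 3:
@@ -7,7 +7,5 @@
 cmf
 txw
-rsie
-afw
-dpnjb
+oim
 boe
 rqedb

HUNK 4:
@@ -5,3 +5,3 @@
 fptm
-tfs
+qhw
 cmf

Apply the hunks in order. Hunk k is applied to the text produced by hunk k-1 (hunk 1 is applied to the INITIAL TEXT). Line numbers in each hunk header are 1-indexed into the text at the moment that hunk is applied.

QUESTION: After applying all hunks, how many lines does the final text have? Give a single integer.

Answer: 13

Derivation:
Hunk 1: at line 9 remove [knb] add [dpnjb] -> 14 lines: aav ymras yyg trqp fptm tfs cmf txw rsie afw dpnjb rjs xznyj cwgqy
Hunk 2: at line 11 remove [rjs] add [boe,rqedb] -> 15 lines: aav ymras yyg trqp fptm tfs cmf txw rsie afw dpnjb boe rqedb xznyj cwgqy
Hunk 3: at line 7 remove [rsie,afw,dpnjb] add [oim] -> 13 lines: aav ymras yyg trqp fptm tfs cmf txw oim boe rqedb xznyj cwgqy
Hunk 4: at line 5 remove [tfs] add [qhw] -> 13 lines: aav ymras yyg trqp fptm qhw cmf txw oim boe rqedb xznyj cwgqy
Final line count: 13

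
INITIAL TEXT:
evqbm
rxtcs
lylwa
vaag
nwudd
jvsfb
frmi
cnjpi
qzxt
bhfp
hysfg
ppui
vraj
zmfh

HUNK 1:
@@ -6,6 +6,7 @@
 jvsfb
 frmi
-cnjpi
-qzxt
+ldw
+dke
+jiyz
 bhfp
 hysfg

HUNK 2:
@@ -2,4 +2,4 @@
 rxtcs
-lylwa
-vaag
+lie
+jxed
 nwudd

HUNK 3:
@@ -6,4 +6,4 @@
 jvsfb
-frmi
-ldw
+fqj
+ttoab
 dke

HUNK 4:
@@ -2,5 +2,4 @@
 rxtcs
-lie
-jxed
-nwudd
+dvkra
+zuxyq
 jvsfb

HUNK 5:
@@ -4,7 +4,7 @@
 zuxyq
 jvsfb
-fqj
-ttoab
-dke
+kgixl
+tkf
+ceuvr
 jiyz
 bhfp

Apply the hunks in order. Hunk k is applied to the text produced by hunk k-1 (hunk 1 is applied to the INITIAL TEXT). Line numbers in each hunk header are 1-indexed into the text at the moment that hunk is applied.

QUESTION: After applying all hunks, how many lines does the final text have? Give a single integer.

Answer: 14

Derivation:
Hunk 1: at line 6 remove [cnjpi,qzxt] add [ldw,dke,jiyz] -> 15 lines: evqbm rxtcs lylwa vaag nwudd jvsfb frmi ldw dke jiyz bhfp hysfg ppui vraj zmfh
Hunk 2: at line 2 remove [lylwa,vaag] add [lie,jxed] -> 15 lines: evqbm rxtcs lie jxed nwudd jvsfb frmi ldw dke jiyz bhfp hysfg ppui vraj zmfh
Hunk 3: at line 6 remove [frmi,ldw] add [fqj,ttoab] -> 15 lines: evqbm rxtcs lie jxed nwudd jvsfb fqj ttoab dke jiyz bhfp hysfg ppui vraj zmfh
Hunk 4: at line 2 remove [lie,jxed,nwudd] add [dvkra,zuxyq] -> 14 lines: evqbm rxtcs dvkra zuxyq jvsfb fqj ttoab dke jiyz bhfp hysfg ppui vraj zmfh
Hunk 5: at line 4 remove [fqj,ttoab,dke] add [kgixl,tkf,ceuvr] -> 14 lines: evqbm rxtcs dvkra zuxyq jvsfb kgixl tkf ceuvr jiyz bhfp hysfg ppui vraj zmfh
Final line count: 14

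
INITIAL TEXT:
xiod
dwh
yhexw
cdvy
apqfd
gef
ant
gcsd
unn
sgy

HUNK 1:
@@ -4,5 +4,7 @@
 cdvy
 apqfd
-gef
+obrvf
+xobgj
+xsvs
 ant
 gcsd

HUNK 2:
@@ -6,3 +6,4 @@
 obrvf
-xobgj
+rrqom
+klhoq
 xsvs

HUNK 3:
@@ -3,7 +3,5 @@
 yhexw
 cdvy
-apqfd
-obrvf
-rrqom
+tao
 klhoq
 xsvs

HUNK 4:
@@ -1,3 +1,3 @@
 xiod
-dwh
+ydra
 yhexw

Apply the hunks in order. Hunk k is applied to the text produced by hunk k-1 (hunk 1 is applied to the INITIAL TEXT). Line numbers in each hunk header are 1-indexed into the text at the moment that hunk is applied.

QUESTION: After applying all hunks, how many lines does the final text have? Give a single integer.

Answer: 11

Derivation:
Hunk 1: at line 4 remove [gef] add [obrvf,xobgj,xsvs] -> 12 lines: xiod dwh yhexw cdvy apqfd obrvf xobgj xsvs ant gcsd unn sgy
Hunk 2: at line 6 remove [xobgj] add [rrqom,klhoq] -> 13 lines: xiod dwh yhexw cdvy apqfd obrvf rrqom klhoq xsvs ant gcsd unn sgy
Hunk 3: at line 3 remove [apqfd,obrvf,rrqom] add [tao] -> 11 lines: xiod dwh yhexw cdvy tao klhoq xsvs ant gcsd unn sgy
Hunk 4: at line 1 remove [dwh] add [ydra] -> 11 lines: xiod ydra yhexw cdvy tao klhoq xsvs ant gcsd unn sgy
Final line count: 11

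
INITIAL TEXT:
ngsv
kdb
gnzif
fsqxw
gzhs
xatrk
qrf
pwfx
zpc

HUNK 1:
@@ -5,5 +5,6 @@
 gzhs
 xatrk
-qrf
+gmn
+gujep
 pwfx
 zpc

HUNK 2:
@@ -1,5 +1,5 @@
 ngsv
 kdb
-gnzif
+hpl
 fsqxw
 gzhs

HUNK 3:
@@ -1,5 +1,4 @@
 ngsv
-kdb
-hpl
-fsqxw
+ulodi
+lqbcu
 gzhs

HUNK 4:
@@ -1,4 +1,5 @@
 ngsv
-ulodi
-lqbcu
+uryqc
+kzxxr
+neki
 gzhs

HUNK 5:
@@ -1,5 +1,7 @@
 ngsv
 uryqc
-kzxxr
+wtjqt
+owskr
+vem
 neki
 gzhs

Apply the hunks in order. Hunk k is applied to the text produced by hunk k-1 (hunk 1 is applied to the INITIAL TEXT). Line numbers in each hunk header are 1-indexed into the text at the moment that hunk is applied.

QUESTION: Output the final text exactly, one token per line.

Answer: ngsv
uryqc
wtjqt
owskr
vem
neki
gzhs
xatrk
gmn
gujep
pwfx
zpc

Derivation:
Hunk 1: at line 5 remove [qrf] add [gmn,gujep] -> 10 lines: ngsv kdb gnzif fsqxw gzhs xatrk gmn gujep pwfx zpc
Hunk 2: at line 1 remove [gnzif] add [hpl] -> 10 lines: ngsv kdb hpl fsqxw gzhs xatrk gmn gujep pwfx zpc
Hunk 3: at line 1 remove [kdb,hpl,fsqxw] add [ulodi,lqbcu] -> 9 lines: ngsv ulodi lqbcu gzhs xatrk gmn gujep pwfx zpc
Hunk 4: at line 1 remove [ulodi,lqbcu] add [uryqc,kzxxr,neki] -> 10 lines: ngsv uryqc kzxxr neki gzhs xatrk gmn gujep pwfx zpc
Hunk 5: at line 1 remove [kzxxr] add [wtjqt,owskr,vem] -> 12 lines: ngsv uryqc wtjqt owskr vem neki gzhs xatrk gmn gujep pwfx zpc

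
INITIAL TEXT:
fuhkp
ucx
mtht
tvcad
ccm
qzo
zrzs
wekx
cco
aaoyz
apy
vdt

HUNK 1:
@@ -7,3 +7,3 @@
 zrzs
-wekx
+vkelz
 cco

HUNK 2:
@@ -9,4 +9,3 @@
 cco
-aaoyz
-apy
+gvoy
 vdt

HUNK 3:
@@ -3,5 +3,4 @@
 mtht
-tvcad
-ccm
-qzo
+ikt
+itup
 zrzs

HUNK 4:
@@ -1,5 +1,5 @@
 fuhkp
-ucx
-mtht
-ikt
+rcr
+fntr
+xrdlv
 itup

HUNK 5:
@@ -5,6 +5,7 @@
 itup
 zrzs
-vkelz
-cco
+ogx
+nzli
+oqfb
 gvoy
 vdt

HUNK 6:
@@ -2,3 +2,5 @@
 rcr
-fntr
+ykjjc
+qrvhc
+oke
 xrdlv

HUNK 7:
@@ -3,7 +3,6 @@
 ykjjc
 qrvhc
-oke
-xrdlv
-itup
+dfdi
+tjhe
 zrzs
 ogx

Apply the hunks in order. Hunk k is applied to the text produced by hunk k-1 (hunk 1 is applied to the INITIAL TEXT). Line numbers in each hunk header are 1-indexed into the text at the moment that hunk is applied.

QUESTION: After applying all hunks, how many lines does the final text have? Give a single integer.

Answer: 12

Derivation:
Hunk 1: at line 7 remove [wekx] add [vkelz] -> 12 lines: fuhkp ucx mtht tvcad ccm qzo zrzs vkelz cco aaoyz apy vdt
Hunk 2: at line 9 remove [aaoyz,apy] add [gvoy] -> 11 lines: fuhkp ucx mtht tvcad ccm qzo zrzs vkelz cco gvoy vdt
Hunk 3: at line 3 remove [tvcad,ccm,qzo] add [ikt,itup] -> 10 lines: fuhkp ucx mtht ikt itup zrzs vkelz cco gvoy vdt
Hunk 4: at line 1 remove [ucx,mtht,ikt] add [rcr,fntr,xrdlv] -> 10 lines: fuhkp rcr fntr xrdlv itup zrzs vkelz cco gvoy vdt
Hunk 5: at line 5 remove [vkelz,cco] add [ogx,nzli,oqfb] -> 11 lines: fuhkp rcr fntr xrdlv itup zrzs ogx nzli oqfb gvoy vdt
Hunk 6: at line 2 remove [fntr] add [ykjjc,qrvhc,oke] -> 13 lines: fuhkp rcr ykjjc qrvhc oke xrdlv itup zrzs ogx nzli oqfb gvoy vdt
Hunk 7: at line 3 remove [oke,xrdlv,itup] add [dfdi,tjhe] -> 12 lines: fuhkp rcr ykjjc qrvhc dfdi tjhe zrzs ogx nzli oqfb gvoy vdt
Final line count: 12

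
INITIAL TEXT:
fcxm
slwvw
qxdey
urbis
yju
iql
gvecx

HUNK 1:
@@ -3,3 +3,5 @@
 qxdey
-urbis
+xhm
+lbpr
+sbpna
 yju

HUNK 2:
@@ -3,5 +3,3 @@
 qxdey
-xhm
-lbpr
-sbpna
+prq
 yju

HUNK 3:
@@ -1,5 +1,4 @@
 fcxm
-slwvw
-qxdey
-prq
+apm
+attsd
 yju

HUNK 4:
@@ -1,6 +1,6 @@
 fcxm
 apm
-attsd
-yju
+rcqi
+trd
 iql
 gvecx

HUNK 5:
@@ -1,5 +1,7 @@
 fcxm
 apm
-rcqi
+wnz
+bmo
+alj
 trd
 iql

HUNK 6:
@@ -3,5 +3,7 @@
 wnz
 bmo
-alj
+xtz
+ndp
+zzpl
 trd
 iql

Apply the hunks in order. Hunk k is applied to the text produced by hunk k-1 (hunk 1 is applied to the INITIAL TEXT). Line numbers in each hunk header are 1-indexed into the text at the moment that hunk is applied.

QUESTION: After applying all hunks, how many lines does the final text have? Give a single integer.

Answer: 10

Derivation:
Hunk 1: at line 3 remove [urbis] add [xhm,lbpr,sbpna] -> 9 lines: fcxm slwvw qxdey xhm lbpr sbpna yju iql gvecx
Hunk 2: at line 3 remove [xhm,lbpr,sbpna] add [prq] -> 7 lines: fcxm slwvw qxdey prq yju iql gvecx
Hunk 3: at line 1 remove [slwvw,qxdey,prq] add [apm,attsd] -> 6 lines: fcxm apm attsd yju iql gvecx
Hunk 4: at line 1 remove [attsd,yju] add [rcqi,trd] -> 6 lines: fcxm apm rcqi trd iql gvecx
Hunk 5: at line 1 remove [rcqi] add [wnz,bmo,alj] -> 8 lines: fcxm apm wnz bmo alj trd iql gvecx
Hunk 6: at line 3 remove [alj] add [xtz,ndp,zzpl] -> 10 lines: fcxm apm wnz bmo xtz ndp zzpl trd iql gvecx
Final line count: 10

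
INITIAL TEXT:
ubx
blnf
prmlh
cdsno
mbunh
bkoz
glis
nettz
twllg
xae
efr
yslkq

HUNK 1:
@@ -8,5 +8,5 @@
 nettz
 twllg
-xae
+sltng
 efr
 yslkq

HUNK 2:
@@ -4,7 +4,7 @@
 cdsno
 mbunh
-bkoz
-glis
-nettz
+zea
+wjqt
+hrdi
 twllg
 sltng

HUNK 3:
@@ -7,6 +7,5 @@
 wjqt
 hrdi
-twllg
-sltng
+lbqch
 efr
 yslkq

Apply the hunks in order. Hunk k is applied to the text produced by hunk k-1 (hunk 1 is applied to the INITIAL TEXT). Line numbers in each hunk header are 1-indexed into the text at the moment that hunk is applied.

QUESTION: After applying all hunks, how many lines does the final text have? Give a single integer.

Answer: 11

Derivation:
Hunk 1: at line 8 remove [xae] add [sltng] -> 12 lines: ubx blnf prmlh cdsno mbunh bkoz glis nettz twllg sltng efr yslkq
Hunk 2: at line 4 remove [bkoz,glis,nettz] add [zea,wjqt,hrdi] -> 12 lines: ubx blnf prmlh cdsno mbunh zea wjqt hrdi twllg sltng efr yslkq
Hunk 3: at line 7 remove [twllg,sltng] add [lbqch] -> 11 lines: ubx blnf prmlh cdsno mbunh zea wjqt hrdi lbqch efr yslkq
Final line count: 11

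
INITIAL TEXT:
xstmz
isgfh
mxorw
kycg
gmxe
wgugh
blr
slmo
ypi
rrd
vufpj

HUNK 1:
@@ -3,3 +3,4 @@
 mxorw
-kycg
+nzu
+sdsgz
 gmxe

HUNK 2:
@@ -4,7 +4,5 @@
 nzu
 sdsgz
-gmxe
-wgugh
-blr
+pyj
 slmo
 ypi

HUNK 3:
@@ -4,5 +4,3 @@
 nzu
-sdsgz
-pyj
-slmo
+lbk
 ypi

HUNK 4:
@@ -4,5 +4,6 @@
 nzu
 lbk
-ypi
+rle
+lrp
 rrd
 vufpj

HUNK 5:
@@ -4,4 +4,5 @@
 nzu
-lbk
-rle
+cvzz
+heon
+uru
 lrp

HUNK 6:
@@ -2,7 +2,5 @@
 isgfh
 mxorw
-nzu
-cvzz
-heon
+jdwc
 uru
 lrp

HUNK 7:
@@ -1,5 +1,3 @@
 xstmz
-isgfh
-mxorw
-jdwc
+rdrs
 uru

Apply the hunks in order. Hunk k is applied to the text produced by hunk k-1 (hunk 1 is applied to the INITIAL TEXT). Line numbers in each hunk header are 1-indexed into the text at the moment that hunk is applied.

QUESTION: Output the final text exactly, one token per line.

Hunk 1: at line 3 remove [kycg] add [nzu,sdsgz] -> 12 lines: xstmz isgfh mxorw nzu sdsgz gmxe wgugh blr slmo ypi rrd vufpj
Hunk 2: at line 4 remove [gmxe,wgugh,blr] add [pyj] -> 10 lines: xstmz isgfh mxorw nzu sdsgz pyj slmo ypi rrd vufpj
Hunk 3: at line 4 remove [sdsgz,pyj,slmo] add [lbk] -> 8 lines: xstmz isgfh mxorw nzu lbk ypi rrd vufpj
Hunk 4: at line 4 remove [ypi] add [rle,lrp] -> 9 lines: xstmz isgfh mxorw nzu lbk rle lrp rrd vufpj
Hunk 5: at line 4 remove [lbk,rle] add [cvzz,heon,uru] -> 10 lines: xstmz isgfh mxorw nzu cvzz heon uru lrp rrd vufpj
Hunk 6: at line 2 remove [nzu,cvzz,heon] add [jdwc] -> 8 lines: xstmz isgfh mxorw jdwc uru lrp rrd vufpj
Hunk 7: at line 1 remove [isgfh,mxorw,jdwc] add [rdrs] -> 6 lines: xstmz rdrs uru lrp rrd vufpj

Answer: xstmz
rdrs
uru
lrp
rrd
vufpj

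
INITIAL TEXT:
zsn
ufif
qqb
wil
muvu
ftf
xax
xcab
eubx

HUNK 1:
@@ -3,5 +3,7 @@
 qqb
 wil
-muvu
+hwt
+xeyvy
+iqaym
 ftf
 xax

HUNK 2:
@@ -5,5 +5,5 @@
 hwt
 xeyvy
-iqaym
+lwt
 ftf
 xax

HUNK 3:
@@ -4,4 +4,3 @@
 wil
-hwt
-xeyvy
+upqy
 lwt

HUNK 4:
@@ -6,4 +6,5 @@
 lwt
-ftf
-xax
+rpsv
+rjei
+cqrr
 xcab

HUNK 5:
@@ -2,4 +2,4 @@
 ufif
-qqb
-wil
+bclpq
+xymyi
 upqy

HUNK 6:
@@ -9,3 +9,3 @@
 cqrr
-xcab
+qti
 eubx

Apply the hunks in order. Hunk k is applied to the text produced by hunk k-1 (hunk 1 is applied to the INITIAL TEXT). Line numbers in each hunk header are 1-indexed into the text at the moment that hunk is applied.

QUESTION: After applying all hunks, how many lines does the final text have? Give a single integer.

Hunk 1: at line 3 remove [muvu] add [hwt,xeyvy,iqaym] -> 11 lines: zsn ufif qqb wil hwt xeyvy iqaym ftf xax xcab eubx
Hunk 2: at line 5 remove [iqaym] add [lwt] -> 11 lines: zsn ufif qqb wil hwt xeyvy lwt ftf xax xcab eubx
Hunk 3: at line 4 remove [hwt,xeyvy] add [upqy] -> 10 lines: zsn ufif qqb wil upqy lwt ftf xax xcab eubx
Hunk 4: at line 6 remove [ftf,xax] add [rpsv,rjei,cqrr] -> 11 lines: zsn ufif qqb wil upqy lwt rpsv rjei cqrr xcab eubx
Hunk 5: at line 2 remove [qqb,wil] add [bclpq,xymyi] -> 11 lines: zsn ufif bclpq xymyi upqy lwt rpsv rjei cqrr xcab eubx
Hunk 6: at line 9 remove [xcab] add [qti] -> 11 lines: zsn ufif bclpq xymyi upqy lwt rpsv rjei cqrr qti eubx
Final line count: 11

Answer: 11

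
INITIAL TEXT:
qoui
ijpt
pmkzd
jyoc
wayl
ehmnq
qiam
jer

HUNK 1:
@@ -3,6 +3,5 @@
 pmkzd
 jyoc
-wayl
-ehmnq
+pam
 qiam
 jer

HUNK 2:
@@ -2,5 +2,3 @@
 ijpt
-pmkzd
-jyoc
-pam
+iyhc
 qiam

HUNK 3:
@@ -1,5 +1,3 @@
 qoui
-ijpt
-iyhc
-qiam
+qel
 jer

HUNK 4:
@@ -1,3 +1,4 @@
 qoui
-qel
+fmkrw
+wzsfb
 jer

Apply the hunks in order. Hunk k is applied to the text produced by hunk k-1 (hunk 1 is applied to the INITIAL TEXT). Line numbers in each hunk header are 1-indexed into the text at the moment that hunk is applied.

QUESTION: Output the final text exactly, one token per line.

Answer: qoui
fmkrw
wzsfb
jer

Derivation:
Hunk 1: at line 3 remove [wayl,ehmnq] add [pam] -> 7 lines: qoui ijpt pmkzd jyoc pam qiam jer
Hunk 2: at line 2 remove [pmkzd,jyoc,pam] add [iyhc] -> 5 lines: qoui ijpt iyhc qiam jer
Hunk 3: at line 1 remove [ijpt,iyhc,qiam] add [qel] -> 3 lines: qoui qel jer
Hunk 4: at line 1 remove [qel] add [fmkrw,wzsfb] -> 4 lines: qoui fmkrw wzsfb jer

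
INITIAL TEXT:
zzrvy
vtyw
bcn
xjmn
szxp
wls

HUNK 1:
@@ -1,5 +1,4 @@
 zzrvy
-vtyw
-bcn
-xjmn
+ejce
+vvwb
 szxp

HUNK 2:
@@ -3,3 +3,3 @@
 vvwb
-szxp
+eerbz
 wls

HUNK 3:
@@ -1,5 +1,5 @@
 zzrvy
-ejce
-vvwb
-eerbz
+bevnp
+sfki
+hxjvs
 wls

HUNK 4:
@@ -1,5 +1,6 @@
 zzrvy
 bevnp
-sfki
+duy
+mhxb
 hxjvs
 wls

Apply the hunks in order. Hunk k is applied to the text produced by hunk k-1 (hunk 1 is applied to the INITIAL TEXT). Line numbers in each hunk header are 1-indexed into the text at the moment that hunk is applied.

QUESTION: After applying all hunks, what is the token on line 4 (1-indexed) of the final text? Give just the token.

Hunk 1: at line 1 remove [vtyw,bcn,xjmn] add [ejce,vvwb] -> 5 lines: zzrvy ejce vvwb szxp wls
Hunk 2: at line 3 remove [szxp] add [eerbz] -> 5 lines: zzrvy ejce vvwb eerbz wls
Hunk 3: at line 1 remove [ejce,vvwb,eerbz] add [bevnp,sfki,hxjvs] -> 5 lines: zzrvy bevnp sfki hxjvs wls
Hunk 4: at line 1 remove [sfki] add [duy,mhxb] -> 6 lines: zzrvy bevnp duy mhxb hxjvs wls
Final line 4: mhxb

Answer: mhxb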